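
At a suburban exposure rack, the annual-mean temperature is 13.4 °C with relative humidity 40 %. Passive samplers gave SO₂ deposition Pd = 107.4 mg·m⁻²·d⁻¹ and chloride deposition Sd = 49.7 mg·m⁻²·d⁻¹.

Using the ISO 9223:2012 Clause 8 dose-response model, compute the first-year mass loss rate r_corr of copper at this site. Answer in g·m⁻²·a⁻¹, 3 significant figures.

r_corr = 3.44 g·m⁻²·a⁻¹

copper: T>10 °C ⇒ hinge -0.080·(13.4−10) = -0.2720
  SO₂ term: 0.0053·107.4^0.26·exp(0.059·40-0.2720) = 0.1443
  Sd branch = 0.01025·Sd^0.27·e^(0.036·RH+0.049·T) = 0.2395 μm/a
  r_corr = 0.1443 + 0.2395 = 0.3837 μm/a
Convert to mass loss: 0.3837 μm/a × 8.96 g/cm³ = 3.438 g·m⁻²·a⁻¹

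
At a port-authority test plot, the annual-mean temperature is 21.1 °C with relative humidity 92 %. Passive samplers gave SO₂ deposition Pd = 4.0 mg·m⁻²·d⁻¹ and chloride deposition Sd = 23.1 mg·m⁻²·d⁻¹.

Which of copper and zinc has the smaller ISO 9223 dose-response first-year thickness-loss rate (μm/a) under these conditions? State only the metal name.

copper: temperature factor f = -0.080·(11.1) = -0.8880
  SO₂ term: 0.0053·4.0^0.26·exp(0.059·92-0.8880) = 0.712
  Sd branch = 0.01025·Sd^0.27·e^(0.036·RH+0.049·T) = 1.846 μm/a
  r_corr = 0.712 + 1.846 = 2.558 μm/a
zinc: temperature factor f = -0.071·(11.1) = -0.7881
  SO₂ term: 0.0129·4.0^0.44·exp(0.046·92-0.7881) = 0.7433
  Cl⁻ term: 0.0175·23.1^0.57·exp(0.008·92+0.085·21.1) = 1.315
  sum: 0.7433 + 1.315 → r_corr = 2.058 μm/a
Ordering by μm/a: copper (2.56) > zinc (2.06)

zinc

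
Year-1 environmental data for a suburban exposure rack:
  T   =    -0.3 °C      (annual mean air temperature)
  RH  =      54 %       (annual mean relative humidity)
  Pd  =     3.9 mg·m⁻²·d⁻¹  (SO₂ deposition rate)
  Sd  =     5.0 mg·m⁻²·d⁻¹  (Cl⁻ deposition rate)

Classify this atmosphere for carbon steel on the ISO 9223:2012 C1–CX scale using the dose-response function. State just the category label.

C2

carbon steel: f(T) = +0.150·(T−10) [T≤10 °C] = -1.5450
  sulphur-dioxide contribution → 2.256 μm/a
  chloride contribution → 1.624 μm/a
  ⇒ r_corr(carbon steel) = 3.88 μm/a
Category bounds: 1.3…25 μm/a bracket r_corr ⇒ C2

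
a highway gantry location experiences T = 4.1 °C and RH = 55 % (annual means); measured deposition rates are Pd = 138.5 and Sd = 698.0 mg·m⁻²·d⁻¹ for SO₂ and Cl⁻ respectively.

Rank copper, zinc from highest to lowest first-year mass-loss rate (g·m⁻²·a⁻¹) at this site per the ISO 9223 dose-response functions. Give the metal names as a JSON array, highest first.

copper: f(T) = +0.126·(T−10) [T≤10 °C] = -0.7434
  sulphur-dioxide contribution → 0.2331 μm/a
  chloride contribution → 0.5318 μm/a
  total first-year rate 0.7648 μm/a
  mass loss = 0.7648 μm/a × 8.96 g/cm³ = 6.853 g·m⁻²·a⁻¹
zinc: temperature factor f = +0.038·(-5.9) = -0.2242
  sulphur-dioxide contribution → 1.133 μm/a
  chloride contribution → 1.609 μm/a
  ⇒ r_corr(zinc) = 2.742 μm/a
  mass loss = 2.742 μm/a × 7.14 g/cm³ = 19.58 g·m⁻²·a⁻¹
Ordering by g·m⁻²·a⁻¹: zinc (19.6) > copper (6.85)

["zinc", "copper"]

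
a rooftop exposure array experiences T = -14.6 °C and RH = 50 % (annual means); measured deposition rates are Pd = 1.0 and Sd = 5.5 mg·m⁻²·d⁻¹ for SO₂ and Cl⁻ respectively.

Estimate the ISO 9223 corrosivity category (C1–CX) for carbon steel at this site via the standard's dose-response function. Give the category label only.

C1

carbon steel: T≤10 °C ⇒ hinge +0.150·(-14.6−10) = -3.6900
  SO₂ term: 1.77·1.0^0.52·exp(0.02·50-3.6900) = 0.1201
  Sd branch = 0.102·Sd^0.62·e^(0.033·RH+0.04·T) = 0.8523 μm/a
  sum: 0.1201 + 0.8523 → r_corr = 0.9724 μm/a
ISO 9223 Table 2 (carbon steel): 0 < 0.972 ≤ 1.3 μm/a ⇒ C1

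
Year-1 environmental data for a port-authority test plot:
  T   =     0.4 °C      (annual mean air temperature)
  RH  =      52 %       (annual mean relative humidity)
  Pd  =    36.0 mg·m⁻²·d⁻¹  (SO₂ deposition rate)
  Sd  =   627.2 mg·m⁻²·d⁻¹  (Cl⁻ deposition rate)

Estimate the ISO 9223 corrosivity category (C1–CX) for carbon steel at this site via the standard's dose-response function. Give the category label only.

carbon steel: temperature factor f = +0.150·(-9.6) = -1.4400
  sulphur-dioxide contribution → 7.648 μm/a
  chloride contribution → 31.27 μm/a
  ⇒ r_corr(carbon steel) = 38.92 μm/a
ISO 9223 Table 2 (carbon steel): 25 < 38.9 ≤ 50 μm/a ⇒ C3

C3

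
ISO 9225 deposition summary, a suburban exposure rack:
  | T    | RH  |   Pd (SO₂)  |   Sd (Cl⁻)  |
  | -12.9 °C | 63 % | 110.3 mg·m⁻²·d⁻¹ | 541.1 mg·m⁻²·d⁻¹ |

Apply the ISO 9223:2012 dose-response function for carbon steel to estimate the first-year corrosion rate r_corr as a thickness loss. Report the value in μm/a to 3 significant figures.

r_corr = 26.4 μm/a

carbon steel: f(T) = +0.150·(T−10) [T≤10 °C] = -3.4350
  SO₂ term: 1.77·110.3^0.52·exp(0.02·63-3.4350) = 2.32
  Sd branch = 0.102·Sd^0.62·e^(0.033·RH+0.04·T) = 24.1 μm/a
  r_corr = 2.32 + 24.1 = 26.42 μm/a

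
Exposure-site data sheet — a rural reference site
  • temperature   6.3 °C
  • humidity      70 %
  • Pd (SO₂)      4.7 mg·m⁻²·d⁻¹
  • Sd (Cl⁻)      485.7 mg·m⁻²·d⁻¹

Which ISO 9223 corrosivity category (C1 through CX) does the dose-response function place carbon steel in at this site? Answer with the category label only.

C4

carbon steel: T≤10 °C ⇒ hinge +0.150·(6.3−10) = -0.5550
  sulphur-dioxide contribution → 9.214 μm/a
  chloride contribution → 61.21 μm/a
  total first-year rate 70.42 μm/a
70.4 μm/a falls in (50, 80] for carbon steel → category C4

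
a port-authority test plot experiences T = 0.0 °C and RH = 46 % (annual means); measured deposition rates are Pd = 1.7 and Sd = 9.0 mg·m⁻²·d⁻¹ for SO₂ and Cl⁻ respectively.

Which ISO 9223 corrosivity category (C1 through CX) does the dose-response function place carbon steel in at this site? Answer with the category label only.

C2

carbon steel: T≤10 °C ⇒ hinge +0.150·(0.0−10) = -1.5000
  sulphur-dioxide contribution → 1.306 μm/a
  chloride contribution → 1.818 μm/a
  ⇒ r_corr(carbon steel) = 3.123 μm/a
3.12 μm/a falls in (1.3, 25] for carbon steel → category C2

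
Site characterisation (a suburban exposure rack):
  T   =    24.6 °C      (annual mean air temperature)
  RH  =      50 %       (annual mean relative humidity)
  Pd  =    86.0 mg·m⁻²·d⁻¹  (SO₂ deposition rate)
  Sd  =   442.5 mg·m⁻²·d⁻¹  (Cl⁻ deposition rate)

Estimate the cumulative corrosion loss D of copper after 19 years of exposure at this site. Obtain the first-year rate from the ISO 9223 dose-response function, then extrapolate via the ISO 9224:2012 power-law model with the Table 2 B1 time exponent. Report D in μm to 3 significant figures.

D(19) = 8.36 μm

copper: T>10 °C ⇒ hinge -0.080·(24.6−10) = -1.1680
  sulphur-dioxide contribution → 0.1003 μm/a
  chloride contribution → 1.072 μm/a
  ⇒ r_corr(copper) = 1.173 μm/a
Power-law: D(19) = r_corr · 19^0.667
  D(19) = 1.173 × 19^0.667 = 1.173 × 7.127 = 8.358 μm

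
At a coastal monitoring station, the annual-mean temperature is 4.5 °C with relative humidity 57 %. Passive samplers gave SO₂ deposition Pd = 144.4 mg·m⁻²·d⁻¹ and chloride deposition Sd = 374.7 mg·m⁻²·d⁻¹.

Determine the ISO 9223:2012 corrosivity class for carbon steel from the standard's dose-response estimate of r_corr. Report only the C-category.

C4

carbon steel: f(T) = +0.150·(T−10) [T≤10 °C] = -0.8250
  Pd branch = 1.77·Pd^0.52·e^(0.02·RH+f) = 32.19 μm/a
  Sd branch = 0.102·Sd^0.62·e^(0.033·RH+0.04·T) = 31.58 μm/a
  r_corr = 32.19 + 31.58 = 63.77 μm/a
63.8 μm/a falls in (50, 80] for carbon steel → category C4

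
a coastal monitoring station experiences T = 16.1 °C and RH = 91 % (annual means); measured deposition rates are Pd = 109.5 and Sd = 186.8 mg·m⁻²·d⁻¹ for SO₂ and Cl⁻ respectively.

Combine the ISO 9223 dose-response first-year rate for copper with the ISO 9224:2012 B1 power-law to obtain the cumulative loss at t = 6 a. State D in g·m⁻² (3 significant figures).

copper: f(T) = -0.080·(T−10) [T>10 °C] = -0.4880
  Pd branch = 0.0053·Pd^0.26·e^(0.059·RH+f) = 2.368 μm/a
  Cl⁻ term: 0.01025·186.8^0.27·exp(0.036·91+0.049·16.1) = 2.451
  r_corr = 2.368 + 2.451 = 4.819 μm/a
ISO 9224: D(t) = r_corr · t^b with b = 0.667 (copper, B1)
  D(6) = 4.819 × 6^0.667 = 4.819 × 3.304 = 15.92 μm
  Mass loss = 15.92 μm × 8.96 g/cm³ = 142.6 g·m⁻²

D(6) = 143 g·m⁻²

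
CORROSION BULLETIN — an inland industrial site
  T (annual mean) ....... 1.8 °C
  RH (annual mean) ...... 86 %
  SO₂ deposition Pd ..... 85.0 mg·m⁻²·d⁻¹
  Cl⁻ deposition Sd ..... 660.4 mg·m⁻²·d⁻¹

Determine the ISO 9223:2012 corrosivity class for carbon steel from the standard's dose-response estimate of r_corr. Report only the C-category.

C5

carbon steel: temperature factor f = +0.150·(-8.2) = -1.2300
  Pd branch = 1.77·Pd^0.52·e^(0.02·RH+f) = 29.11 μm/a
  Sd branch = 0.102·Sd^0.62·e^(0.033·RH+0.04·T) = 104.9 μm/a
  sum: 29.11 + 104.9 → r_corr = 134 μm/a
134 μm/a falls in (80, 200] for carbon steel → category C5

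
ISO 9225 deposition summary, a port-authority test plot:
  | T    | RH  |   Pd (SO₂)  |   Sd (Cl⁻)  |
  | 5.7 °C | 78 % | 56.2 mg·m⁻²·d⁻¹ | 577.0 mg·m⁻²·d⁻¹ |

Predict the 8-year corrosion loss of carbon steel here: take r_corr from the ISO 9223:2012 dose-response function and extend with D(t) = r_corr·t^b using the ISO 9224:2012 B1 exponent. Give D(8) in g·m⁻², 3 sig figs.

carbon steel: f(T) = +0.150·(T−10) [T≤10 °C] = -0.6450
  Pd branch = 1.77·Pd^0.52·e^(0.02·RH+f) = 35.91 μm/a
  Cl⁻ term: 0.102·577.0^0.62·exp(0.033·78+0.04·5.7) = 86.58
  sum: 35.91 + 86.58 → r_corr = 122.5 μm/a
Long-term exponent b (ISO 9224 Table 2, B1) = 0.523
  D(8) = 122.5 × 8^0.523 = 122.5 × 2.967 = 363.4 μm
  Mass loss = 363.4 μm × 7.85 g/cm³ = 2853 g·m⁻²

D(8) = 2.85e+03 g·m⁻²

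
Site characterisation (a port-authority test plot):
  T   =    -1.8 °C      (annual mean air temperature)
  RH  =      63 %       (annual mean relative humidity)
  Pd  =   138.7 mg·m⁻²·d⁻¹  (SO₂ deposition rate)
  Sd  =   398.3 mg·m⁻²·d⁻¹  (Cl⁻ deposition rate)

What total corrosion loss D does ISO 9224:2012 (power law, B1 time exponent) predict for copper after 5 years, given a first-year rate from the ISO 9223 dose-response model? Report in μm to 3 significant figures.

D(5) = 1.86 μm

copper: T≤10 °C ⇒ hinge +0.126·(-1.8−10) = -1.4868
  sulphur-dioxide contribution → 0.1777 μm/a
  chloride contribution → 0.4565 μm/a
  ⇒ r_corr(copper) = 0.6343 μm/a
ISO 9224: D(t) = r_corr · t^b with b = 0.667 (copper, B1)
  D(5) = 0.6343 × 5^0.667 = 0.6343 × 2.926 = 1.856 μm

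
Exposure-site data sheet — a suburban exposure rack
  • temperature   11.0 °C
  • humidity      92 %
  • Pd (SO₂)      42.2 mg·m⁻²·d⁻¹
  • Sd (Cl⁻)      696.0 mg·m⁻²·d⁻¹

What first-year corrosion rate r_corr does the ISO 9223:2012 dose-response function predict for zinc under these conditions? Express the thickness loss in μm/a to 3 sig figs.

r_corr = 8.18 μm/a

zinc: T>10 °C ⇒ hinge -0.071·(11.0−10) = -0.0710
  sulphur-dioxide contribution → 4.294 μm/a
  chloride contribution → 3.882 μm/a
  ⇒ r_corr(zinc) = 8.175 μm/a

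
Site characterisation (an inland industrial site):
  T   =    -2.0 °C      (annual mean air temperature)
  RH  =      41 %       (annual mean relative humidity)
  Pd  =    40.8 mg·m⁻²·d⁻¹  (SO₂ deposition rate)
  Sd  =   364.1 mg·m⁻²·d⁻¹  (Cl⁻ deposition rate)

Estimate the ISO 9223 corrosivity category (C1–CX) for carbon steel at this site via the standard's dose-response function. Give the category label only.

carbon steel: f(T) = +0.150·(T−10) [T≤10 °C] = -1.8000
  sulphur-dioxide contribution → 4.57 μm/a
  chloride contribution → 14.11 μm/a
  ⇒ r_corr(carbon steel) = 18.68 μm/a
Category bounds: 1.3…25 μm/a bracket r_corr ⇒ C2

C2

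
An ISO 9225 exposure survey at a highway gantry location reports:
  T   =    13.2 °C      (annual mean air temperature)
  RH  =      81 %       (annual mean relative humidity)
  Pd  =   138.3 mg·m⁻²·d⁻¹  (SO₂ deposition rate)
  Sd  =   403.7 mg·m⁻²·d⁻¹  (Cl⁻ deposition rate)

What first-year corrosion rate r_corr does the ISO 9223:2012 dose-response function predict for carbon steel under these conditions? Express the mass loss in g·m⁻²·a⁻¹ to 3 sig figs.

r_corr = 1.58e+03 g·m⁻²·a⁻¹

carbon steel: T>10 °C ⇒ hinge -0.054·(13.2−10) = -0.1728
  SO₂ term: 1.77·138.3^0.52·exp(0.02·81-0.1728) = 97.66
  Cl⁻ term: 0.102·403.7^0.62·exp(0.033·81+0.04·13.2) = 103.4
  r_corr = 97.66 + 103.4 = 201.1 μm/a
Convert to mass loss: 201.1 μm/a × 7.85 g/cm³ = 1578 g·m⁻²·a⁻¹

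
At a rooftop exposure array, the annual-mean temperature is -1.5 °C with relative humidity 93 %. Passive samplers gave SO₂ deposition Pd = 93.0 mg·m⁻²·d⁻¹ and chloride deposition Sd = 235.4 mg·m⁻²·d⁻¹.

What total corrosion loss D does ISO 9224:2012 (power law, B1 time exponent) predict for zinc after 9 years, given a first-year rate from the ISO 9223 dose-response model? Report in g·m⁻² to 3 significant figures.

D(9) = 219 g·m⁻²

zinc: temperature factor f = +0.038·(-11.5) = -0.4370
  SO₂ term: 0.0129·93.0^0.44·exp(0.046·93-0.4370) = 4.414
  Cl⁻ term: 0.0175·235.4^0.57·exp(0.008·93+0.085·-1.5) = 0.729
  sum: 4.414 + 0.729 → r_corr = 5.143 μm/a
Long-term exponent b (ISO 9224 Table 2, B1) = 0.813
  D(9) = 5.143 × 9^0.813 = 5.143 × 5.968 = 30.69 μm
  Mass loss = 30.69 μm × 7.14 g/cm³ = 219.1 g·m⁻²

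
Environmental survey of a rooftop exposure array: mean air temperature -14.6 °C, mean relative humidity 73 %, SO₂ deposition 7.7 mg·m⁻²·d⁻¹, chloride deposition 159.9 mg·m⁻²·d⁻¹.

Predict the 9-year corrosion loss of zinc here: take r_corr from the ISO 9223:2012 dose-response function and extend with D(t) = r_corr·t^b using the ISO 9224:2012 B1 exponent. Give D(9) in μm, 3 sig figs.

zinc: temperature factor f = +0.038·(-24.6) = -0.9348
  sulphur-dioxide contribution → 0.3573 μm/a
  chloride contribution → 0.1636 μm/a
  total first-year rate 0.5209 μm/a
ISO 9224: D(t) = r_corr · t^b with b = 0.813 (zinc, B1)
  D(9) = 0.5209 × 9^0.813 = 0.5209 × 5.968 = 3.109 μm

D(9) = 3.11 μm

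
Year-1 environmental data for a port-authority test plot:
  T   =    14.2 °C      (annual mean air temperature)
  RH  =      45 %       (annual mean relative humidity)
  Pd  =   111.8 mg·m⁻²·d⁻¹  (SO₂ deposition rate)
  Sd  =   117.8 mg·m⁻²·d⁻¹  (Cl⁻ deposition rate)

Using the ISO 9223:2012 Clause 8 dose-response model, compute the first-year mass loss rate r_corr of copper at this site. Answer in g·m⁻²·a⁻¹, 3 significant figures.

r_corr = 5.02 g·m⁻²·a⁻¹

copper: f(T) = -0.080·(T−10) [T>10 °C] = -0.3360
  SO₂ term: 0.0053·111.8^0.26·exp(0.059·45-0.3360) = 0.1837
  Cl⁻ term: 0.01025·117.8^0.27·exp(0.036·45+0.049·14.2) = 0.3764
  r_corr = 0.1837 + 0.3764 = 0.5601 μm/a
Convert to mass loss: 0.5601 μm/a × 8.96 g/cm³ = 5.018 g·m⁻²·a⁻¹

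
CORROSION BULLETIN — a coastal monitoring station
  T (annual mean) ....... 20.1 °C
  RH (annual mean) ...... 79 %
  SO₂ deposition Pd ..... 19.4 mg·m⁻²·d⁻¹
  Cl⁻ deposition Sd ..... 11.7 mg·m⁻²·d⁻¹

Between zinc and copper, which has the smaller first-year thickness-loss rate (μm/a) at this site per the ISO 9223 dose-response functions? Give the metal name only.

zinc: temperature factor f = -0.071·(10.1) = -0.7171
  sulphur-dioxide contribution → 0.8791 μm/a
  chloride contribution → 0.7385 μm/a
  total first-year rate 1.618 μm/a
copper: T>10 °C ⇒ hinge -0.080·(20.1−10) = -0.8080
  sulphur-dioxide contribution → 0.5401 μm/a
  chloride contribution → 0.9162 μm/a
  ⇒ r_corr(copper) = 1.456 μm/a
Ordering by μm/a: zinc (1.62) > copper (1.46)

copper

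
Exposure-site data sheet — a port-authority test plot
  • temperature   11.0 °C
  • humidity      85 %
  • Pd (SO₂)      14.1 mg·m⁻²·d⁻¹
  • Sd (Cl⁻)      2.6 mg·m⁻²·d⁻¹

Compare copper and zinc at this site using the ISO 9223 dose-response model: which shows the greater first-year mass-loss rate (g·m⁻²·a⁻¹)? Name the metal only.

copper: T>10 °C ⇒ hinge -0.080·(11.0−10) = -0.0800
  SO₂ term: 0.0053·14.1^0.26·exp(0.059·85-0.0800) = 1.467
  Cl⁻ term: 0.01025·2.6^0.27·exp(0.036·85+0.049·11.0) = 0.4851
  sum: 1.467 + 0.4851 → r_corr = 1.952 μm/a
  mass loss = 1.952 μm/a × 8.96 g/cm³ = 17.49 g·m⁻²·a⁻¹
zinc: f(T) = -0.071·(T−10) [T>10 °C] = -0.0710
  Pd branch = 0.0129·Pd^0.44·e^(0.046·RH+f) = 1.921 μm/a
  Cl⁻ term: 0.0175·2.6^0.57·exp(0.008·85+0.085·11.0) = 0.1517
  sum: 1.921 + 0.1517 → r_corr = 2.073 μm/a
  mass loss = 2.073 μm/a × 7.14 g/cm³ = 14.8 g·m⁻²·a⁻¹
Ordering by g·m⁻²·a⁻¹: copper (17.5) > zinc (14.8)

copper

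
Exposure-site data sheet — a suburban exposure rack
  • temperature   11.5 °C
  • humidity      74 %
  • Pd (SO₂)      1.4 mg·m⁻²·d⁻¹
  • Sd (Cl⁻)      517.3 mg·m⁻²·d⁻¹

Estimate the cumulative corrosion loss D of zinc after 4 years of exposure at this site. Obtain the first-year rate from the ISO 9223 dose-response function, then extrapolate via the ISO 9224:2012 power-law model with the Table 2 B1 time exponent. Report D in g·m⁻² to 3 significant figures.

zinc: temperature factor f = -0.071·(1.5) = -0.1065
  Pd branch = 0.0129·Pd^0.44·e^(0.046·RH+f) = 0.4045 μm/a
  Cl⁻ term: 0.0175·517.3^0.57·exp(0.008·74+0.085·11.5) = 2.961
  sum: 0.4045 + 2.961 → r_corr = 3.366 μm/a
Long-term exponent b (ISO 9224 Table 2, B1) = 0.813
  D(4) = 3.366 × 4^0.813 = 3.366 × 3.087 = 10.39 μm
  Mass loss = 10.39 μm × 7.14 g/cm³ = 74.18 g·m⁻²

D(4) = 74.2 g·m⁻²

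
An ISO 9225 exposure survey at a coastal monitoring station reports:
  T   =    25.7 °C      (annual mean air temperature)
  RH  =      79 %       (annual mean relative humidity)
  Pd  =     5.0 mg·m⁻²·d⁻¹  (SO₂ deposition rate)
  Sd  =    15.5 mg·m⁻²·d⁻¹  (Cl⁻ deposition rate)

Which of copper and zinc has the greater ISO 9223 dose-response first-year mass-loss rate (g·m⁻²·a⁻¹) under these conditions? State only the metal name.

copper

copper: temperature factor f = -0.080·(15.7) = -1.2560
  Pd branch = 0.0053·Pd^0.26·e^(0.059·RH+f) = 0.2425 μm/a
  Cl⁻ term: 0.01025·15.5^0.27·exp(0.036·79+0.049·25.7) = 1.301
  sum: 0.2425 + 1.301 → r_corr = 1.543 μm/a
  mass loss = 1.543 μm/a × 8.96 g/cm³ = 13.83 g·m⁻²·a⁻¹
zinc: T>10 °C ⇒ hinge -0.071·(25.7−10) = -1.1147
  SO₂ term: 0.0129·5.0^0.44·exp(0.046·79-1.1147) = 0.3253
  Sd branch = 0.0175·Sd^0.57·e^(0.008·RH+0.085·T) = 1.395 μm/a
  sum: 0.3253 + 1.395 → r_corr = 1.721 μm/a
  mass loss = 1.721 μm/a × 7.14 g/cm³ = 12.29 g·m⁻²·a⁻¹
Ordering by g·m⁻²·a⁻¹: copper (13.8) > zinc (12.3)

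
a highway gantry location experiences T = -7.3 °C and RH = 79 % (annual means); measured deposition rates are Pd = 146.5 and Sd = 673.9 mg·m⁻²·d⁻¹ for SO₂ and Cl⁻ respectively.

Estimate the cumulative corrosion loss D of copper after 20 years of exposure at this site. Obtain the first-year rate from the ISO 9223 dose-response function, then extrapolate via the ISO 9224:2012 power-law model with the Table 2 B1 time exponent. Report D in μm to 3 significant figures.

copper: T≤10 °C ⇒ hinge +0.126·(-7.3−10) = -2.1798
  Pd branch = 0.0053·Pd^0.26·e^(0.059·RH+f) = 0.2317 μm/a
  Cl⁻ term: 0.01025·673.9^0.27·exp(0.036·79+0.049·-7.3) = 0.7149
  r_corr = 0.2317 + 0.7149 = 0.9466 μm/a
ISO 9224: D(t) = r_corr · t^b with b = 0.667 (copper, B1)
  D(20) = 0.9466 × 20^0.667 = 0.9466 × 7.375 = 6.982 μm

D(20) = 6.98 μm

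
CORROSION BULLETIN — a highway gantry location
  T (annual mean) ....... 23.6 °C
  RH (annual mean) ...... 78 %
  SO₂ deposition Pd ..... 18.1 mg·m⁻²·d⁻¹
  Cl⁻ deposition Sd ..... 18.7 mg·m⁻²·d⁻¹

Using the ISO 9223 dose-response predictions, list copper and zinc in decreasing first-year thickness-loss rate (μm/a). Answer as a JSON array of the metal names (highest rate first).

copper: f(T) = -0.080·(T−10) [T>10 °C] = -1.0880
  Pd branch = 0.0053·Pd^0.26·e^(0.059·RH+f) = 0.3779 μm/a
  Sd branch = 0.01025·Sd^0.27·e^(0.036·RH+0.049·T) = 1.191 μm/a
  r_corr = 0.3779 + 1.191 = 1.569 μm/a
zinc: temperature factor f = -0.071·(13.6) = -0.9656
  SO₂ term: 0.0129·18.1^0.44·exp(0.046·78-0.9656) = 0.6351
  Sd branch = 0.0175·Sd^0.57·e^(0.008·RH+0.085·T) = 1.289 μm/a
  sum: 0.6351 + 1.289 → r_corr = 1.924 μm/a
Ordering by μm/a: zinc (1.92) > copper (1.57)

["zinc", "copper"]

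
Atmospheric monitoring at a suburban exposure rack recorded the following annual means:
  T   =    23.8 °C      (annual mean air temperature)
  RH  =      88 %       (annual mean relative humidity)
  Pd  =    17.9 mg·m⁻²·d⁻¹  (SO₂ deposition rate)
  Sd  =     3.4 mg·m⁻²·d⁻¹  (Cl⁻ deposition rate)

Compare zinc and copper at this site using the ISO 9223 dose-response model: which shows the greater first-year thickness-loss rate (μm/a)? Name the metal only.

copper

zinc: temperature factor f = -0.071·(13.8) = -0.9798
  Pd branch = 0.0129·Pd^0.44·e^(0.046·RH+f) = 0.9871 μm/a
  Sd branch = 0.0175·Sd^0.57·e^(0.008·RH+0.085·T) = 0.5374 μm/a
  sum: 0.9871 + 0.5374 → r_corr = 1.524 μm/a
copper: T>10 °C ⇒ hinge -0.080·(23.8−10) = -1.1040
  SO₂ term: 0.0053·17.9^0.26·exp(0.059·88-1.1040) = 0.669
  Sd branch = 0.01025·Sd^0.27·e^(0.036·RH+0.049·T) = 1.088 μm/a
  sum: 0.669 + 1.088 → r_corr = 1.757 μm/a
Ordering by μm/a: copper (1.76) > zinc (1.52)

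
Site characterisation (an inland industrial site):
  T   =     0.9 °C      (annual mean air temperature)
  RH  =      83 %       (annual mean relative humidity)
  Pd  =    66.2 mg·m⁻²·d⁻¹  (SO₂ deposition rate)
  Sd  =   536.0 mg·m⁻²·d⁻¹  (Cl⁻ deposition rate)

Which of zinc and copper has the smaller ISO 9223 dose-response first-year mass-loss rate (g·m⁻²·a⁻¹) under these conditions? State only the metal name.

copper

zinc: temperature factor f = +0.038·(-9.1) = -0.3458
  Pd branch = 0.0129·Pd^0.44·e^(0.046·RH+f) = 2.629 μm/a
  Cl⁻ term: 0.0175·536.0^0.57·exp(0.008·83+0.085·0.9) = 1.319
  sum: 2.629 + 1.319 → r_corr = 3.948 μm/a
  mass loss = 3.948 μm/a × 7.14 g/cm³ = 28.19 g·m⁻²·a⁻¹
copper: temperature factor f = +0.126·(-9.1) = -1.1466
  SO₂ term: 0.0053·66.2^0.26·exp(0.059·83-1.1466) = 0.6706
  Sd branch = 0.01025·Sd^0.27·e^(0.036·RH+0.049·T) = 1.16 μm/a
  r_corr = 0.6706 + 1.16 = 1.831 μm/a
  mass loss = 1.831 μm/a × 8.96 g/cm³ = 16.4 g·m⁻²·a⁻¹
Ordering by g·m⁻²·a⁻¹: zinc (28.2) > copper (16.4)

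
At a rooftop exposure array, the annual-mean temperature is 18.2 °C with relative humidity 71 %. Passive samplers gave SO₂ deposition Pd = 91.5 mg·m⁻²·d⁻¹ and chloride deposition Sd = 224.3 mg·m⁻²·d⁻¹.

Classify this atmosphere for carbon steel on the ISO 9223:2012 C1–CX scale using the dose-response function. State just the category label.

C5

carbon steel: temperature factor f = -0.054·(8.2) = -0.4428
  SO₂ term: 1.77·91.5^0.52·exp(0.02·71-0.4428) = 49.24
  Cl⁻ term: 0.102·224.3^0.62·exp(0.033·71+0.04·18.2) = 63.07
  r_corr = 49.24 + 63.07 = 112.3 μm/a
ISO 9223 Table 2 (carbon steel): 80 < 112 ≤ 200 μm/a ⇒ C5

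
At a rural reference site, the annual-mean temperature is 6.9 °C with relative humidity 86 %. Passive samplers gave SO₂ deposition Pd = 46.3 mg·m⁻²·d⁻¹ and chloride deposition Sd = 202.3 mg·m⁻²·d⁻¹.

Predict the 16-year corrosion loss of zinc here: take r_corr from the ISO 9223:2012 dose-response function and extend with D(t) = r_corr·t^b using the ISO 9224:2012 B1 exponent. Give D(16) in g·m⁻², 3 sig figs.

zinc: f(T) = +0.038·(T−10) [T≤10 °C] = -0.1178
  Pd branch = 0.0129·Pd^0.44·e^(0.046·RH+f) = 3.239 μm/a
  Sd branch = 0.0175·Sd^0.57·e^(0.008·RH+0.085·T) = 1.291 μm/a
  sum: 3.239 + 1.291 → r_corr = 4.53 μm/a
Long-term exponent b (ISO 9224 Table 2, B1) = 0.813
  D(16) = 4.53 × 16^0.813 = 4.53 × 9.527 = 43.15 μm
  Mass loss = 43.15 μm × 7.14 g/cm³ = 308.1 g·m⁻²

D(16) = 308 g·m⁻²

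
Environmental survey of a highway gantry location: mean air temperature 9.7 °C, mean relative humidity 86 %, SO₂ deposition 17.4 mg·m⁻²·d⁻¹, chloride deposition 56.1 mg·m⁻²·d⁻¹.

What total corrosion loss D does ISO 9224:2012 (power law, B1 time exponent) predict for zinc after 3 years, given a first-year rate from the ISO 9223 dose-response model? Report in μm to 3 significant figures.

D(3) = 7.65 μm

zinc: T≤10 °C ⇒ hinge +0.038·(9.7−10) = -0.0114
  sulphur-dioxide contribution → 2.342 μm/a
  chloride contribution → 0.7885 μm/a
  total first-year rate 3.13 μm/a
ISO 9224: D(t) = r_corr · t^b with b = 0.813 (zinc, B1)
  D(3) = 3.13 × 3^0.813 = 3.13 × 2.443 = 7.647 μm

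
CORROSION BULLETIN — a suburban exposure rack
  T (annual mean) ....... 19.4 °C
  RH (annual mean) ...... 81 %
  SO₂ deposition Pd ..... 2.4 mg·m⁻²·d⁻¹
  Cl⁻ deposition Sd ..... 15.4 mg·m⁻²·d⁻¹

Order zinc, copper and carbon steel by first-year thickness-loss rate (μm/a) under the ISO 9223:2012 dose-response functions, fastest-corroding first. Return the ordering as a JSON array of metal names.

["carbon steel", "copper", "zinc"]

zinc: temperature factor f = -0.071·(9.4) = -0.6674
  Pd branch = 0.0129·Pd^0.44·e^(0.046·RH+f) = 0.4038 μm/a
  Cl⁻ term: 0.0175·15.4^0.57·exp(0.008·81+0.085·19.4) = 0.827
  r_corr = 0.4038 + 0.827 = 1.231 μm/a
copper: f(T) = -0.080·(T−10) [T>10 °C] = -0.7520
  SO₂ term: 0.0053·2.4^0.26·exp(0.059·81-0.7520) = 0.3733
  Cl⁻ term: 0.01025·15.4^0.27·exp(0.036·81+0.049·19.4) = 1.025
  sum: 0.3733 + 1.025 → r_corr = 1.398 μm/a
carbon steel: f(T) = -0.054·(T−10) [T>10 °C] = -0.5076
  SO₂ term: 1.77·2.4^0.52·exp(0.02·81-0.5076) = 8.488
  Sd branch = 0.102·Sd^0.62·e^(0.033·RH+0.04·T) = 17.49 μm/a
  sum: 8.488 + 17.49 → r_corr = 25.98 μm/a
Ordering by μm/a: carbon steel (26) > copper (1.4) > zinc (1.23)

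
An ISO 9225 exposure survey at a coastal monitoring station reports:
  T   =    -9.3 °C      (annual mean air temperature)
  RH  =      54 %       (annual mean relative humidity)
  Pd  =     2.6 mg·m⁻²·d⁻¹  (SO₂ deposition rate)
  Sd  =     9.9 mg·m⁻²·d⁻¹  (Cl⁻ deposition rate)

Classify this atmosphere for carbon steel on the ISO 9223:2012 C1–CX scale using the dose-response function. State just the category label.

C2

carbon steel: f(T) = +0.150·(T−10) [T≤10 °C] = -2.8950
  sulphur-dioxide contribution → 0.4737 μm/a
  chloride contribution → 1.731 μm/a
  total first-year rate 2.205 μm/a
Category bounds: 1.3…25 μm/a bracket r_corr ⇒ C2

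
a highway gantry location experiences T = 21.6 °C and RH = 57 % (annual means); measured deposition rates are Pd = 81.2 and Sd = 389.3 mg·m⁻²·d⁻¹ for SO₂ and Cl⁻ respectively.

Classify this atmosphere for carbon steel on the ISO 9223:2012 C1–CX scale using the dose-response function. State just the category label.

C5

carbon steel: T>10 °C ⇒ hinge -0.054·(21.6−10) = -0.6264
  Pd branch = 1.77·Pd^0.52·e^(0.02·RH+f) = 29.11 μm/a
  Sd branch = 0.102·Sd^0.62·e^(0.033·RH+0.04·T) = 64.08 μm/a
  sum: 29.11 + 64.08 → r_corr = 93.19 μm/a
ISO 9223 Table 2 (carbon steel): 80 < 93.2 ≤ 200 μm/a ⇒ C5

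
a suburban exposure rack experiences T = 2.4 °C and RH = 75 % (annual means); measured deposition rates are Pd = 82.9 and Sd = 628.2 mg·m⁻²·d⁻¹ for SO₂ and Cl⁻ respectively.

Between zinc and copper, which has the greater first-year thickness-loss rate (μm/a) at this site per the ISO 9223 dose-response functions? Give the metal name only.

zinc

zinc: temperature factor f = +0.038·(-7.6) = -0.2888
  Pd branch = 0.0129·Pd^0.44·e^(0.046·RH+f) = 2.126 μm/a
  Sd branch = 0.0175·Sd^0.57·e^(0.008·RH+0.085·T) = 1.539 μm/a
  sum: 2.126 + 1.539 → r_corr = 3.665 μm/a
copper: T≤10 °C ⇒ hinge +0.126·(2.4−10) = -0.9576
  SO₂ term: 0.0053·82.9^0.26·exp(0.059·75-0.9576) = 0.5358
  Sd branch = 0.01025·Sd^0.27·e^(0.036·RH+0.049·T) = 0.977 μm/a
  r_corr = 0.5358 + 0.977 = 1.513 μm/a
Ordering by μm/a: zinc (3.67) > copper (1.51)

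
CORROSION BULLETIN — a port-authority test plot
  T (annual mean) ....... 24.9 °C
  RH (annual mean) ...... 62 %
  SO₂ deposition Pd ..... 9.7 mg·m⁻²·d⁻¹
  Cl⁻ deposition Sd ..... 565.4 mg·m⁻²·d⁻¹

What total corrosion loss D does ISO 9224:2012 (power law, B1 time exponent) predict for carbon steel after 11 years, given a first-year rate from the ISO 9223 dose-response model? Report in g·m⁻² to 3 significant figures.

D(11) = 3.24e+03 g·m⁻²

carbon steel: T>10 °C ⇒ hinge -0.054·(24.9−10) = -0.8046
  Pd branch = 1.77·Pd^0.52·e^(0.02·RH+f) = 8.916 μm/a
  Cl⁻ term: 0.102·565.4^0.62·exp(0.033·62+0.04·24.9) = 108.7
  r_corr = 8.916 + 108.7 = 117.6 μm/a
Power-law: D(11) = r_corr · 11^0.523
  D(11) = 117.6 × 11^0.523 = 117.6 × 3.505 = 412.2 μm
  Mass loss = 412.2 μm × 7.85 g/cm³ = 3236 g·m⁻²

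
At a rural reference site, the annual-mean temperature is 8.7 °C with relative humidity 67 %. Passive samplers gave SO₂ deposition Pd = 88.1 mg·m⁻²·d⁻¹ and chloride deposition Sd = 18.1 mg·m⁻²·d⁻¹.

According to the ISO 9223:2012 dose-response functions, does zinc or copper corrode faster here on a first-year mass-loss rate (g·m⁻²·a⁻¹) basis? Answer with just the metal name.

zinc: temperature factor f = +0.038·(-1.3) = -0.0494
  SO₂ term: 0.0129·88.1^0.44·exp(0.046·67-0.0494) = 1.921
  Sd branch = 0.0175·Sd^0.57·e^(0.008·RH+0.085·T) = 0.3265 μm/a
  sum: 1.921 + 0.3265 → r_corr = 2.247 μm/a
  mass loss = 2.247 μm/a × 7.14 g/cm³ = 16.04 g·m⁻²·a⁻¹
copper: f(T) = +0.126·(T−10) [T≤10 °C] = -0.1638
  Pd branch = 0.0053·Pd^0.26·e^(0.059·RH+f) = 0.7509 μm/a
  Cl⁻ term: 0.01025·18.1^0.27·exp(0.036·67+0.049·8.7) = 0.3828
  sum: 0.7509 + 0.3828 → r_corr = 1.134 μm/a
  mass loss = 1.134 μm/a × 8.96 g/cm³ = 10.16 g·m⁻²·a⁻¹
Ordering by g·m⁻²·a⁻¹: zinc (16) > copper (10.2)

zinc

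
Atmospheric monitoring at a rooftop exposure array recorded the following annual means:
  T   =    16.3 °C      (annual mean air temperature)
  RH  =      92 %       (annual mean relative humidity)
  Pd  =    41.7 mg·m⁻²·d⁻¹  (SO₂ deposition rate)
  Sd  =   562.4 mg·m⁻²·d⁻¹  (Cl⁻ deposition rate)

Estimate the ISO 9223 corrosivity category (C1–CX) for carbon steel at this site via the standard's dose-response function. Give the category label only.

carbon steel: temperature factor f = -0.054·(6.3) = -0.3402
  SO₂ term: 1.77·41.7^0.52·exp(0.02·92-0.3402) = 55.18
  Sd branch = 0.102·Sd^0.62·e^(0.033·RH+0.04·T) = 206.7 μm/a
  r_corr = 55.18 + 206.7 = 261.9 μm/a
Category bounds: 200…700 μm/a bracket r_corr ⇒ CX

CX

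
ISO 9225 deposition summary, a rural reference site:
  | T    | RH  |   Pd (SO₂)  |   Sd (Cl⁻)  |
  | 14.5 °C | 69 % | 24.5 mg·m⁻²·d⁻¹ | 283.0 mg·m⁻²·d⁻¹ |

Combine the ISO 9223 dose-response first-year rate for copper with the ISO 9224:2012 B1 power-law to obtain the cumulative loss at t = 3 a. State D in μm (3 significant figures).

D(3) = 3.43 μm

copper: temperature factor f = -0.080·(4.5) = -0.3600
  Pd branch = 0.0053·Pd^0.26·e^(0.059·RH+f) = 0.4979 μm/a
  Sd branch = 0.01025·Sd^0.27·e^(0.036·RH+0.049·T) = 1.148 μm/a
  r_corr = 0.4979 + 1.148 = 1.646 μm/a
Long-term exponent b (ISO 9224 Table 2, B1) = 0.667
  D(3) = 1.646 × 3^0.667 = 1.646 × 2.081 = 3.425 μm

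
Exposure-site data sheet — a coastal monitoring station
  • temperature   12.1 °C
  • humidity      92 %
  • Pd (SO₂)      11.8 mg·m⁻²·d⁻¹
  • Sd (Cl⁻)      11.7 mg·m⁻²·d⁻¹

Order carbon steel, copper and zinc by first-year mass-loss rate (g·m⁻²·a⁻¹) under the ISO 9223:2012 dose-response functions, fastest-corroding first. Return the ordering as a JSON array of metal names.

carbon steel: temperature factor f = -0.054·(2.1) = -0.1134
  SO₂ term: 1.77·11.8^0.52·exp(0.02·92-0.1134) = 35.91
  Cl⁻ term: 0.102·11.7^0.62·exp(0.033·92+0.04·12.1) = 15.83
  sum: 35.91 + 15.83 → r_corr = 51.74 μm/a
  mass loss = 51.74 μm/a × 7.85 g/cm³ = 406.2 g·m⁻²·a⁻¹
copper: f(T) = -0.080·(T−10) [T>10 °C] = -0.1680
  SO₂ term: 0.0053·11.8^0.26·exp(0.059·92-0.1680) = 1.938
  Cl⁻ term: 0.01025·11.7^0.27·exp(0.036·92+0.049·12.1) = 0.9886
  r_corr = 1.938 + 0.9886 = 2.927 μm/a
  mass loss = 2.927 μm/a × 8.96 g/cm³ = 26.22 g·m⁻²·a⁻¹
zinc: temperature factor f = -0.071·(2.1) = -0.1491
  Pd branch = 0.0129·Pd^0.44·e^(0.046·RH+f) = 2.267 μm/a
  Cl⁻ term: 0.0175·11.7^0.57·exp(0.008·92+0.085·12.1) = 0.4152
  r_corr = 2.267 + 0.4152 = 2.682 μm/a
  mass loss = 2.682 μm/a × 7.14 g/cm³ = 19.15 g·m⁻²·a⁻¹
Ordering by g·m⁻²·a⁻¹: carbon steel (406) > copper (26.2) > zinc (19.1)

["carbon steel", "copper", "zinc"]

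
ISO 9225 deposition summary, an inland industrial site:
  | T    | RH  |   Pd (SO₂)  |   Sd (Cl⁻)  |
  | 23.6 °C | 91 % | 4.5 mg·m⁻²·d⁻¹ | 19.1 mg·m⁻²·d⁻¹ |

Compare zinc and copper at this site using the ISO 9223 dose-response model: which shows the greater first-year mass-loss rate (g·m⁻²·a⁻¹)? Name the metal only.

zinc: T>10 °C ⇒ hinge -0.071·(23.6−10) = -0.9656
  SO₂ term: 0.0129·4.5^0.44·exp(0.046·91-0.9656) = 0.626
  Cl⁻ term: 0.0175·19.1^0.57·exp(0.008·91+0.085·23.6) = 1.447
  r_corr = 0.626 + 1.447 = 2.073 μm/a
  mass loss = 2.073 μm/a × 7.14 g/cm³ = 14.8 g·m⁻²·a⁻¹
copper: f(T) = -0.080·(T−10) [T>10 °C] = -1.0880
  SO₂ term: 0.0053·4.5^0.26·exp(0.059·91-1.0880) = 0.5667
  Sd branch = 0.01025·Sd^0.27·e^(0.036·RH+0.049·T) = 1.912 μm/a
  r_corr = 0.5667 + 1.912 = 2.479 μm/a
  mass loss = 2.479 μm/a × 8.96 g/cm³ = 22.21 g·m⁻²·a⁻¹
Ordering by g·m⁻²·a⁻¹: copper (22.2) > zinc (14.8)

copper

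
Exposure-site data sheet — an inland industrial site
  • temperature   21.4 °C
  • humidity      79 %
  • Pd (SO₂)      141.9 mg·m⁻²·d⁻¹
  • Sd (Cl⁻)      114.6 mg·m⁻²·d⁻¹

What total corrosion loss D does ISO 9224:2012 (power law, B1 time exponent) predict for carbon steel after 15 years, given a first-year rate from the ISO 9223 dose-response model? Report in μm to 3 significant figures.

D(15) = 505 μm

carbon steel: temperature factor f = -0.054·(11.4) = -0.6156
  Pd branch = 1.77·Pd^0.52·e^(0.02·RH+f) = 61.07 μm/a
  Sd branch = 0.102·Sd^0.62·e^(0.033·RH+0.04·T) = 61.55 μm/a
  r_corr = 61.07 + 61.55 = 122.6 μm/a
Long-term exponent b (ISO 9224 Table 2, B1) = 0.523
  D(15) = 122.6 × 15^0.523 = 122.6 × 4.122 = 505.4 μm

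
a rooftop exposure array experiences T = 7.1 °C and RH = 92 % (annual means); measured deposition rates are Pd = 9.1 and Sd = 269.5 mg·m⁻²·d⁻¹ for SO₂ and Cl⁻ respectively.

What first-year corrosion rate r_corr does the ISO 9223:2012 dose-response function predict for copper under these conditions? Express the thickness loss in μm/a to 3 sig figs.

r_corr = 3.29 μm/a

copper: f(T) = +0.126·(T−10) [T≤10 °C] = -0.3654
  sulphur-dioxide contribution → 1.487 μm/a
  chloride contribution → 1.805 μm/a
  ⇒ r_corr(copper) = 3.292 μm/a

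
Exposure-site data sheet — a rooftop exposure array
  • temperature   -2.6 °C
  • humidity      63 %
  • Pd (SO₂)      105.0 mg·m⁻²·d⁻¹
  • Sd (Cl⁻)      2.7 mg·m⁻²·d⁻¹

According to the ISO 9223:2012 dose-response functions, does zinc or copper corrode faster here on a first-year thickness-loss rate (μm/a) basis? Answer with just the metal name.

zinc

zinc: T≤10 °C ⇒ hinge +0.038·(-2.6−10) = -0.4788
  SO₂ term: 0.0129·105.0^0.44·exp(0.046·63-0.4788) = 1.123
  Sd branch = 0.0175·Sd^0.57·e^(0.008·RH+0.085·T) = 0.04091 μm/a
  sum: 1.123 + 0.04091 → r_corr = 1.164 μm/a
copper: f(T) = +0.126·(T−10) [T≤10 °C] = -1.5876
  SO₂ term: 0.0053·105.0^0.26·exp(0.059·63-1.5876) = 0.1495
  Cl⁻ term: 0.01025·2.7^0.27·exp(0.036·63+0.049·-2.6) = 0.114
  sum: 0.1495 + 0.114 → r_corr = 0.2635 μm/a
Ordering by μm/a: zinc (1.16) > copper (0.263)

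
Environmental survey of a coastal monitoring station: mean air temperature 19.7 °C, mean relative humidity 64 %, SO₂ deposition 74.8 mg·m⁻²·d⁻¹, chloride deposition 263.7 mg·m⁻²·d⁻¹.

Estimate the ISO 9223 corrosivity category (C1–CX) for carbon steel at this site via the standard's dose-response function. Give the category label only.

carbon steel: temperature factor f = -0.054·(9.7) = -0.5238
  Pd branch = 1.77·Pd^0.52·e^(0.02·RH+f) = 35.55 μm/a
  Cl⁻ term: 0.102·263.7^0.62·exp(0.033·64+0.04·19.7) = 58.77
  sum: 35.55 + 58.77 → r_corr = 94.32 μm/a
Category bounds: 80…200 μm/a bracket r_corr ⇒ C5

C5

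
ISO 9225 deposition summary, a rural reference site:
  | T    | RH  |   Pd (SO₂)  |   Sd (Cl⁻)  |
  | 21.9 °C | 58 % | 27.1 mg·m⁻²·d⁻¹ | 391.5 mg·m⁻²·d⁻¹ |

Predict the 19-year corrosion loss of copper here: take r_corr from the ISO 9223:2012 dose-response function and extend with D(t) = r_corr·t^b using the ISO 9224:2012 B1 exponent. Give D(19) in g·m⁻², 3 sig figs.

D(19) = 86.9 g·m⁻²

copper: temperature factor f = -0.080·(11.9) = -0.9520
  sulphur-dioxide contribution → 0.1478 μm/a
  chloride contribution → 1.212 μm/a
  ⇒ r_corr(copper) = 1.36 μm/a
Power-law: D(19) = r_corr · 19^0.667
  D(19) = 1.36 × 19^0.667 = 1.36 × 7.127 = 9.694 μm
  Mass loss = 9.694 μm × 8.96 g/cm³ = 86.85 g·m⁻²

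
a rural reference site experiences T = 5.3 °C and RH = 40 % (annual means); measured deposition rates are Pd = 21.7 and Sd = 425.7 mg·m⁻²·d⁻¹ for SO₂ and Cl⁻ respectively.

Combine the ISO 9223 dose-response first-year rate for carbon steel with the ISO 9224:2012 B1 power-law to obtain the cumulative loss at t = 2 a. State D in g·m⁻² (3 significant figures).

carbon steel: T≤10 °C ⇒ hinge +0.150·(5.3−10) = -0.7050
  sulphur-dioxide contribution → 9.643 μm/a
  chloride contribution → 20.14 μm/a
  ⇒ r_corr(carbon steel) = 29.78 μm/a
Long-term exponent b (ISO 9224 Table 2, B1) = 0.523
  D(2) = 29.78 × 2^0.523 = 29.78 × 1.437 = 42.79 μm
  Mass loss = 42.79 μm × 7.85 g/cm³ = 335.9 g·m⁻²

D(2) = 336 g·m⁻²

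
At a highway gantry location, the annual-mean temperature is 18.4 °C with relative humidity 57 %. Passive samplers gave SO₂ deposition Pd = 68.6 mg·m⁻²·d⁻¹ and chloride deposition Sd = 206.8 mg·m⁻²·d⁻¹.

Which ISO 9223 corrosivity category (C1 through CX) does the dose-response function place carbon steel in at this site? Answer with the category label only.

C4

carbon steel: T>10 °C ⇒ hinge -0.054·(18.4−10) = -0.4536
  sulphur-dioxide contribution → 31.69 μm/a
  chloride contribution → 38.09 μm/a
  ⇒ r_corr(carbon steel) = 69.78 μm/a
ISO 9223 Table 2 (carbon steel): 50 < 69.8 ≤ 80 μm/a ⇒ C4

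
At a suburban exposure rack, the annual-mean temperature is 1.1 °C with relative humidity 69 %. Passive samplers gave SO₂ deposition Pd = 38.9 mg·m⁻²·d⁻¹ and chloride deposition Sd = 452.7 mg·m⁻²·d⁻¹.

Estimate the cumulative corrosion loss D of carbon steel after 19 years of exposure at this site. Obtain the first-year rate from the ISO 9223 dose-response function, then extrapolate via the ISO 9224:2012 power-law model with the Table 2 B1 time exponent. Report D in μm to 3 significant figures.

carbon steel: temperature factor f = +0.150·(-8.9) = -1.3350
  Pd branch = 1.77·Pd^0.52·e^(0.02·RH+f) = 12.42 μm/a
  Sd branch = 0.102·Sd^0.62·e^(0.033·RH+0.04·T) = 46.05 μm/a
  r_corr = 12.42 + 46.05 = 58.47 μm/a
ISO 9224: D(t) = r_corr · t^b with b = 0.523 (carbon steel, B1)
  D(19) = 58.47 × 19^0.523 = 58.47 × 4.664 = 272.7 μm

D(19) = 273 μm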